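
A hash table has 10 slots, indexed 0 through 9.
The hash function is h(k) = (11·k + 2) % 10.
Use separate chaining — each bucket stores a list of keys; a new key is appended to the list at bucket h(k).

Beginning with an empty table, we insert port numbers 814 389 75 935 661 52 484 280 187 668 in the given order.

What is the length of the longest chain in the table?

2

Insert 814: h=6, bucket 6 empty → new chain.
Insert 389: h=1, bucket 1 empty → new chain.
Insert 75: h=7, bucket 7 empty → new chain.
Insert 935: h=7, bucket 7 nonempty → append to chain.
Insert 661: h=3, bucket 3 empty → new chain.
Insert 52: h=4, bucket 4 empty → new chain.
Insert 484: h=6, bucket 6 nonempty → append to chain.
Insert 280: h=2, bucket 2 empty → new chain.
Insert 187: h=9, bucket 9 empty → new chain.
Insert 668: h=0, bucket 0 empty → new chain.
Final buckets:
0: 668
1: 389
2: 280
3: 661
4: 52
5: .
6: 814 -> 484
7: 75 -> 935
8: .
9: 187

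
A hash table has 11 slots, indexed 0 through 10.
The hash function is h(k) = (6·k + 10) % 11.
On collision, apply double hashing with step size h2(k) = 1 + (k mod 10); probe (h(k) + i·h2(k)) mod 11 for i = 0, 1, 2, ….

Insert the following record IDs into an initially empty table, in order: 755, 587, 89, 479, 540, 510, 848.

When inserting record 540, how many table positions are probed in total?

2

755 hashes to 8; slot 8 is free → place at 8.
587 hashes to 1; slot 1 is free → place at 1.
89 hashes to 5; slot 5 is free → place at 5.
479 hashes to 2; slot 2 is free → place at 2.
540 hashes to 5, h2=1; 5 taken → place at 6.
510 hashes to 1, h2=1; 1,2 taken → place at 3.
848 hashes to 5, h2=9; 5,3,1 taken → place at 10.
Table: [—, 587, 479, 510, —, 89, 540, —, 755, —, 848]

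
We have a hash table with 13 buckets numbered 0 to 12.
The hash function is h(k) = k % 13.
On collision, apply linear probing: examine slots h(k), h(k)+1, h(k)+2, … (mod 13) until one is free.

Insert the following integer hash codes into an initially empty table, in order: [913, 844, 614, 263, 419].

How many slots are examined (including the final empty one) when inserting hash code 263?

Insert 913: h=3, slot 3 empty → index 3.
Insert 844: h=12, slot 12 empty → index 12.
Insert 614: h=3, slot 3 occupied → index 4.
Insert 263: h=3, slots 3,4 occupied → index 5.
Insert 419: h=3, slots 3,4,5 occupied → index 6.
Table: [_, _, _, 913, 614, 263, 419, _, _, _, _, _, 844]

3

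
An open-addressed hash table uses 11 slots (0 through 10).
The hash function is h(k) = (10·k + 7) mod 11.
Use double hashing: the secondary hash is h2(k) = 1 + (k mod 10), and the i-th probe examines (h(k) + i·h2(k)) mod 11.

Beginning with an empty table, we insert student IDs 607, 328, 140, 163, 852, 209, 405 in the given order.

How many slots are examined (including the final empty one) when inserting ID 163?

2

607 hashes to 5; slot 5 is free -> place at 5.
328 hashes to 9; slot 9 is free -> place at 9.
140 hashes to 10; slot 10 is free -> place at 10.
163 hashes to 9, h2=4; 9 taken -> place at 2.
852 hashes to 2, h2=3; 2,5 taken -> place at 8.
209 hashes to 7; slot 7 is free -> place at 7.
405 hashes to 9, h2=6; 9 taken -> place at 4.
Table: [., ., 163, ., 405, 607, ., 209, 852, 328, 140]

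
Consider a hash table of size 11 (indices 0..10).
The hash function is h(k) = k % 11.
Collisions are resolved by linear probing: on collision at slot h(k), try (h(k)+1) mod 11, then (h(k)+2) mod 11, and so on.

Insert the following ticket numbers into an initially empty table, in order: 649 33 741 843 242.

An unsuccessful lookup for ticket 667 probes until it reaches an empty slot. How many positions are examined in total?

2

649: h=0 → slot 0
33: h=0, probe 0,1 → slot 1
741: h=4 → slot 4
843: h=7 → slot 7
242: h=0, probe 0,1,2 → slot 2
Table: [649, 33, 242, -, 741, -, -, 843, -, -, -]
Lookup 667: h=7, probe 7,8 → slot 8 empty, not found.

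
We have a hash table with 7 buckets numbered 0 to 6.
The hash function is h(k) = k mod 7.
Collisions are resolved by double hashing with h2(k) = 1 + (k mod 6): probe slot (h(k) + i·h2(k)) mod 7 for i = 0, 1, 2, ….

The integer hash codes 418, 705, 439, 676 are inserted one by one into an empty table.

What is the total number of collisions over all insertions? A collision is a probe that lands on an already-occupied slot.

2

Insert 418: h=5, slot 5 empty → index 5.
Insert 705: h=5, h2=4, slot 5 occupied → index 2.
Insert 439: h=5, h2=2, slot 5 occupied → index 0.
Insert 676: h=4, slot 4 empty → index 4.
Table: [439, _, 705, _, 676, 418, _]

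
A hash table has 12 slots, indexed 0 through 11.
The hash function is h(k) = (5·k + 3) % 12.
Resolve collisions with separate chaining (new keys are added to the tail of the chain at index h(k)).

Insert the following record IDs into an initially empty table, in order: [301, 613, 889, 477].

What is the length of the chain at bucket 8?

3

Insert 301: h=8, bucket 8 empty → new chain.
Insert 613: h=8, bucket 8 nonempty → append to chain.
Insert 889: h=8, bucket 8 nonempty → append to chain.
Insert 477: h=0, bucket 0 empty → new chain.
Final buckets:
0: 477
1: —
2: —
3: —
4: —
5: —
6: —
7: —
8: 301 -> 613 -> 889
9: —
10: —
11: —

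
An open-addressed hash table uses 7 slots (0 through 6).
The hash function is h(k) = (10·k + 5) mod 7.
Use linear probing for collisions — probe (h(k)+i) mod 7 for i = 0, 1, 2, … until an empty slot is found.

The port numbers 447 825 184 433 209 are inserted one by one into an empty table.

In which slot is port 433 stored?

447 hashes to 2; slot 2 is free => place at 2.
825 hashes to 2; 2 taken => place at 3.
184 hashes to 4; slot 4 is free => place at 4.
433 hashes to 2; 2,3,4 taken => place at 5.
209 hashes to 2; 2,3,4,5 taken => place at 6.
Table: [_, _, 447, 825, 184, 433, 209]

5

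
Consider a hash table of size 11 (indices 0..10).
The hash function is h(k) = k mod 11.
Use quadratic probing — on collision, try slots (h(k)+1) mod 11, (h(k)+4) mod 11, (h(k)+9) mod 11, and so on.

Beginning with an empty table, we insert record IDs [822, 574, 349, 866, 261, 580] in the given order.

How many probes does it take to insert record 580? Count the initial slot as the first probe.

822 hashes to 8; slot 8 is free -> place at 8.
574 hashes to 2; slot 2 is free -> place at 2.
349 hashes to 8; 8 taken -> place at 9.
866 hashes to 8; 8,9 taken -> place at 1.
261 hashes to 8; 8,9,1 taken -> place at 6.
580 hashes to 8; 8,9,1,6,2 taken -> place at 0.
Table: [580, 866, 574, —, —, —, 261, —, 822, 349, —]

6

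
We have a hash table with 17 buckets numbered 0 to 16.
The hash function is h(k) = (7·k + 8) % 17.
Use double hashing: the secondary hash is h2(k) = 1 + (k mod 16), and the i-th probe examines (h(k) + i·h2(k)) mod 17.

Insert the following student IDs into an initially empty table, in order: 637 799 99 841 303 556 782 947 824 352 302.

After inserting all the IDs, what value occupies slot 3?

637: h=13 → slot 13
799: h=8 → slot 8
99: h=4 → slot 4
841: h=13, h2=10, probe 13,6 → slot 6
303: h=4, h2=16, probe 4,3 → slot 3
556: h=7 → slot 7
782: h=8, h2=15, probe 8,6,4,2 → slot 2
947: h=7, h2=4, probe 7,11 → slot 11
824: h=13, h2=9, probe 13,5 → slot 5
352: h=7, h2=1, probe 7,8,9 → slot 9
302: h=14 → slot 14
Table: [-, -, 782, 303, 99, 824, 841, 556, 799, 352, -, 947, -, 637, 302, -, -]

303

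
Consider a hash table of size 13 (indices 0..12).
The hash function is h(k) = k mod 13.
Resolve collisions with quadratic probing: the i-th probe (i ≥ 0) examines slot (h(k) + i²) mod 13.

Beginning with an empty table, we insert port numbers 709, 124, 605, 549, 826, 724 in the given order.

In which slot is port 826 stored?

10

709 hashes to 7; slot 7 is free → place at 7.
124 hashes to 7; 7 taken → place at 8.
605 hashes to 7; 7,8 taken → place at 11.
549 hashes to 3; slot 3 is free → place at 3.
826 hashes to 7; 7,8,11,3 taken → place at 10.
724 hashes to 9; slot 9 is free → place at 9.
Table: [∅, ∅, ∅, 549, ∅, ∅, ∅, 709, 124, 724, 826, 605, ∅]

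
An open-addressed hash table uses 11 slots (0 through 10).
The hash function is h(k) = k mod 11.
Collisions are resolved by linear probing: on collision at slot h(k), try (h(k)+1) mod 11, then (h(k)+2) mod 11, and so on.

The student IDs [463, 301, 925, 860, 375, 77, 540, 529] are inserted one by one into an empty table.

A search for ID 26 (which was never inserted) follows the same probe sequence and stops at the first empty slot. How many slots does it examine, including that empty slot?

463 hashes to 1; slot 1 is free -> place at 1.
301 hashes to 4; slot 4 is free -> place at 4.
925 hashes to 1; 1 taken -> place at 2.
860 hashes to 2; 2 taken -> place at 3.
375 hashes to 1; 1,2,3,4 taken -> place at 5.
77 hashes to 0; slot 0 is free -> place at 0.
540 hashes to 1; 1,2,3,4,5 taken -> place at 6.
529 hashes to 1; 1,2,3,4,5,6 taken -> place at 7.
Table: [77, 463, 925, 860, 301, 375, 540, 529, ∅, ∅, ∅]
Lookup 26: h=4, probe 4,5,6,7,8 → slot 8 empty, not found.

5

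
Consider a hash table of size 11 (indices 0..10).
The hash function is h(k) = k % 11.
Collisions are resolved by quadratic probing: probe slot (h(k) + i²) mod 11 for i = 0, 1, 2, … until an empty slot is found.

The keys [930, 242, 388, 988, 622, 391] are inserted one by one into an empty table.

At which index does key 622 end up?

Insert 930: h=6, slot 6 empty => index 6.
Insert 242: h=0, slot 0 empty => index 0.
Insert 388: h=3, slot 3 empty => index 3.
Insert 988: h=9, slot 9 empty => index 9.
Insert 622: h=6, slot 6 occupied => index 7.
Insert 391: h=6, slots 6,7 occupied => index 10.
Table: [242, _, _, 388, _, _, 930, 622, _, 988, 391]

7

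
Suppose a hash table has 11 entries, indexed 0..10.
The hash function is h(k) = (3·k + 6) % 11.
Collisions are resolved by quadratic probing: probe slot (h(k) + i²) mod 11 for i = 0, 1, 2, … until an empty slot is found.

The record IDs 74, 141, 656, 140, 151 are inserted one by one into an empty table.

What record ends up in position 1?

151

74: h=8 -> slot 8
141: h=0 -> slot 0
656: h=5 -> slot 5
140: h=8, probe 8,9 -> slot 9
151: h=8, probe 8,9,1 -> slot 1
Table: [141, 151, _, _, _, 656, _, _, 74, 140, _]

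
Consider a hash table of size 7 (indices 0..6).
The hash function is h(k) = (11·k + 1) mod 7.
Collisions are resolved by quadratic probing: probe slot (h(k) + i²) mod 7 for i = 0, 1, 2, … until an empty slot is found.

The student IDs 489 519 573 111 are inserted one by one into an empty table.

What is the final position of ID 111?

6

489 hashes to 4; slot 4 is free => place at 4.
519 hashes to 5; slot 5 is free => place at 5.
573 hashes to 4; 4,5 taken => place at 1.
111 hashes to 4; 4,5,1 taken => place at 6.
Table: [_, 573, _, _, 489, 519, 111]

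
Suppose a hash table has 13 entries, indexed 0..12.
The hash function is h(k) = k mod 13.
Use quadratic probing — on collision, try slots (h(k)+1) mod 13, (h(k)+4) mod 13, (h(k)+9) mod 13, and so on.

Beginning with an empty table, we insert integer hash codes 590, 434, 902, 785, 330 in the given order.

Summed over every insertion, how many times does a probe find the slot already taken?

10

Insert 590: h=5, slot 5 empty -> index 5.
Insert 434: h=5, slot 5 occupied -> index 6.
Insert 902: h=5, slots 5,6 occupied -> index 9.
Insert 785: h=5, slots 5,6,9 occupied -> index 1.
Insert 330: h=5, slots 5,6,9,1 occupied -> index 8.
Table: [_, 785, _, _, _, 590, 434, _, 330, 902, _, _, _]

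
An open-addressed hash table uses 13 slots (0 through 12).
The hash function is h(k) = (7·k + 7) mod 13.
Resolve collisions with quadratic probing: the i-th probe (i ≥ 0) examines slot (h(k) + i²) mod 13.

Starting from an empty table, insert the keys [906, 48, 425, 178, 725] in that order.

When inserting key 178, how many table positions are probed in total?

906 hashes to 5; slot 5 is free => place at 5.
48 hashes to 5; 5 taken => place at 6.
425 hashes to 5; 5,6 taken => place at 9.
178 hashes to 5; 5,6,9 taken => place at 1.
725 hashes to 12; slot 12 is free => place at 12.
Table: [-, 178, -, -, -, 906, 48, -, -, 425, -, -, 725]

4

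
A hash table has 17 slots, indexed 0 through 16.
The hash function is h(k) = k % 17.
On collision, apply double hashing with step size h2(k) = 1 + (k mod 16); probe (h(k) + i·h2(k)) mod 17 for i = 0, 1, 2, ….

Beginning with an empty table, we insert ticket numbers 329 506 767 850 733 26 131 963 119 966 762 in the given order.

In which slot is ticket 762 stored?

7

329: h=6 -> slot 6
506: h=13 -> slot 13
767: h=2 -> slot 2
850: h=0 -> slot 0
733: h=2, h2=14, probe 2,16 -> slot 16
26: h=9 -> slot 9
131: h=12 -> slot 12
963: h=11 -> slot 11
119: h=0, h2=8, probe 0,8 -> slot 8
966: h=14 -> slot 14
762: h=14, h2=11, probe 14,8,2,13,7 -> slot 7
Table: [850, —, 767, —, —, —, 329, 762, 119, 26, —, 963, 131, 506, 966, —, 733]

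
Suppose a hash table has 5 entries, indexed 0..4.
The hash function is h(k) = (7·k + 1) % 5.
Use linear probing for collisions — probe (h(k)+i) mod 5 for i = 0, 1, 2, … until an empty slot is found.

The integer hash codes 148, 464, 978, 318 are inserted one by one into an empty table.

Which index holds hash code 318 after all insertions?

0

Insert 148: h=2, slot 2 empty → index 2.
Insert 464: h=4, slot 4 empty → index 4.
Insert 978: h=2, slot 2 occupied → index 3.
Insert 318: h=2, slots 2,3,4 occupied → index 0.
Table: [318, ., 148, 978, 464]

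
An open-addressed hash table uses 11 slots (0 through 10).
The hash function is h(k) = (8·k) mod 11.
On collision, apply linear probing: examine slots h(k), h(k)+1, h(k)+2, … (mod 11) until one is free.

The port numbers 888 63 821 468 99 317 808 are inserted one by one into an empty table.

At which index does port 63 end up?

10

Insert 888: h=9, slot 9 empty → index 9.
Insert 63: h=9, slot 9 occupied → index 10.
Insert 821: h=1, slot 1 empty → index 1.
Insert 468: h=4, slot 4 empty → index 4.
Insert 99: h=0, slot 0 empty → index 0.
Insert 317: h=6, slot 6 empty → index 6.
Insert 808: h=7, slot 7 empty → index 7.
Table: [99, 821, —, —, 468, —, 317, 808, —, 888, 63]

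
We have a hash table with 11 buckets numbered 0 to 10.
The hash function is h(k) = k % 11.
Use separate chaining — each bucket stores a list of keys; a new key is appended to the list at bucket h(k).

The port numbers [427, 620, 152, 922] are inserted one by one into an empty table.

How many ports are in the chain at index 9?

427 -> bucket 9
620 -> bucket 4
152 -> bucket 9 (collision)
922 -> bucket 9 (collision)
Final buckets:
0: ∅
1: ∅
2: ∅
3: ∅
4: 620
5: ∅
6: ∅
7: ∅
8: ∅
9: 427 -> 152 -> 922
10: ∅

3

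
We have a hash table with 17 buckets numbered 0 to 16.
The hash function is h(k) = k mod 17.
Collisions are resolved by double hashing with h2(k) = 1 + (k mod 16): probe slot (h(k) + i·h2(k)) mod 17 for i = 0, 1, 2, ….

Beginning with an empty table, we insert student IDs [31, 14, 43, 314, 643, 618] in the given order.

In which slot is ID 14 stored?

12

31: h=14 → slot 14
14: h=14, h2=15, probe 14,12 → slot 12
43: h=9 → slot 9
314: h=8 → slot 8
643: h=14, h2=4, probe 14,1 → slot 1
618: h=6 → slot 6
Table: [-, 643, -, -, -, -, 618, -, 314, 43, -, -, 14, -, 31, -, -]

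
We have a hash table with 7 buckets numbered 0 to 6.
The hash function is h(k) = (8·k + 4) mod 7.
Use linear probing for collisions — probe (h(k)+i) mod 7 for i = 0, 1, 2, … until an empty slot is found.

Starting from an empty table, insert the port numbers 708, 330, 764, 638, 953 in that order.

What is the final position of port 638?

708 hashes to 5; slot 5 is free => place at 5.
330 hashes to 5; 5 taken => place at 6.
764 hashes to 5; 5,6 taken => place at 0.
638 hashes to 5; 5,6,0 taken => place at 1.
953 hashes to 5; 5,6,0,1 taken => place at 2.
Table: [764, 638, 953, _, _, 708, 330]

1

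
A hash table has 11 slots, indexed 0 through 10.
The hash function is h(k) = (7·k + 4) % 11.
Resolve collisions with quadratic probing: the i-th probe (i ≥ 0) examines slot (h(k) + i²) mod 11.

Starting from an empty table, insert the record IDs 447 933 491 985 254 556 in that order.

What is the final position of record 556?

447: h=9 -> slot 9
933: h=1 -> slot 1
491: h=9, probe 9,10 -> slot 10
985: h=2 -> slot 2
254: h=0 -> slot 0
556: h=2, probe 2,3 -> slot 3
Table: [254, 933, 985, 556, ., ., ., ., ., 447, 491]

3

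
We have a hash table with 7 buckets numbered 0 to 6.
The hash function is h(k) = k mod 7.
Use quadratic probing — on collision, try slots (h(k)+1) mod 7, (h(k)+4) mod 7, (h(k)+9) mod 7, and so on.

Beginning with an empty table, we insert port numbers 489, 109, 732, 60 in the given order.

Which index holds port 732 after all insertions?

489 hashes to 6; slot 6 is free → place at 6.
109 hashes to 4; slot 4 is free → place at 4.
732 hashes to 4; 4 taken → place at 5.
60 hashes to 4; 4,5 taken → place at 1.
Table: [., 60, ., ., 109, 732, 489]

5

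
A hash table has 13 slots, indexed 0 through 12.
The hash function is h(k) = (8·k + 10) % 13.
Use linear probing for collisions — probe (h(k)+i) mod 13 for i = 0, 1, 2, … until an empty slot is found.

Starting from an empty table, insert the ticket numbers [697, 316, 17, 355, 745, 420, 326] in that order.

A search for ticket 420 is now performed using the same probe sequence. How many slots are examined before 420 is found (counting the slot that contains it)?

5

697: h=9 -> slot 9
316: h=3 -> slot 3
17: h=3, probe 3,4 -> slot 4
355: h=3, probe 3,4,5 -> slot 5
745: h=3, probe 3,4,5,6 -> slot 6
420: h=3, probe 3,4,5,6,7 -> slot 7
326: h=5, probe 5,6,7,8 -> slot 8
Table: [., ., ., 316, 17, 355, 745, 420, 326, 697, ., ., .]
Lookup 420: h=3, probe 3,4,5,6,7 → found at 7.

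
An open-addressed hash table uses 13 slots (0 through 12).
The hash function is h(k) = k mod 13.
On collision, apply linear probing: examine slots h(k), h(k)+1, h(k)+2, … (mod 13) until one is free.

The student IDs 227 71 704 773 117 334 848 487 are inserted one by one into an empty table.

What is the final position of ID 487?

227 hashes to 6; slot 6 is free => place at 6.
71 hashes to 6; 6 taken => place at 7.
704 hashes to 2; slot 2 is free => place at 2.
773 hashes to 6; 6,7 taken => place at 8.
117 hashes to 0; slot 0 is free => place at 0.
334 hashes to 9; slot 9 is free => place at 9.
848 hashes to 3; slot 3 is free => place at 3.
487 hashes to 6; 6,7,8,9 taken => place at 10.
Table: [117, _, 704, 848, _, _, 227, 71, 773, 334, 487, _, _]

10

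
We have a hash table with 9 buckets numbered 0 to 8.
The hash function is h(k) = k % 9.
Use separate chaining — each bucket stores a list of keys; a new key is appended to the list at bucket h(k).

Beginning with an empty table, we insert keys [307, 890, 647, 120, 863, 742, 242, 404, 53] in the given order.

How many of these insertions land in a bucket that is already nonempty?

5

Insert 307: h=1, bucket 1 empty -> new chain.
Insert 890: h=8, bucket 8 empty -> new chain.
Insert 647: h=8, bucket 8 nonempty -> append to chain.
Insert 120: h=3, bucket 3 empty -> new chain.
Insert 863: h=8, bucket 8 nonempty -> append to chain.
Insert 742: h=4, bucket 4 empty -> new chain.
Insert 242: h=8, bucket 8 nonempty -> append to chain.
Insert 404: h=8, bucket 8 nonempty -> append to chain.
Insert 53: h=8, bucket 8 nonempty -> append to chain.
Final buckets:
0: —
1: 307
2: —
3: 120
4: 742
5: —
6: —
7: —
8: 890 -> 647 -> 863 -> 242 -> 404 -> 53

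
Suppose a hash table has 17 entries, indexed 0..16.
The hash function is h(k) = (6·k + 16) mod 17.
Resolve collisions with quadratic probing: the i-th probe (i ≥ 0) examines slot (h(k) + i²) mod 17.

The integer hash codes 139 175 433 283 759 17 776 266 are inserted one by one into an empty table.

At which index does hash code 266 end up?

139 hashes to 0; slot 0 is free -> place at 0.
175 hashes to 12; slot 12 is free -> place at 12.
433 hashes to 13; slot 13 is free -> place at 13.
283 hashes to 14; slot 14 is free -> place at 14.
759 hashes to 14; 14 taken -> place at 15.
17 hashes to 16; slot 16 is free -> place at 16.
776 hashes to 14; 14,15 taken -> place at 1.
266 hashes to 14; 14,15,1 taken -> place at 6.
Table: [139, 776, —, —, —, —, 266, —, —, —, —, —, 175, 433, 283, 759, 17]

6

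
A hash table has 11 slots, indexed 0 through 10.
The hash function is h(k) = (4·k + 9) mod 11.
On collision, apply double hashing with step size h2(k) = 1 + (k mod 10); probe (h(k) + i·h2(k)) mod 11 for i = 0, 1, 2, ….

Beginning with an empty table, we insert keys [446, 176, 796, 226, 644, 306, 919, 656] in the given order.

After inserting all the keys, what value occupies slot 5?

644

446: h=0 → slot 0
176: h=9 → slot 9
796: h=3 → slot 3
226: h=0, h2=7, probe 0,7 → slot 7
644: h=0, h2=5, probe 0,5 → slot 5
306: h=1 → slot 1
919: h=0, h2=10, probe 0,10 → slot 10
656: h=4 → slot 4
Table: [446, 306, ., 796, 656, 644, ., 226, ., 176, 919]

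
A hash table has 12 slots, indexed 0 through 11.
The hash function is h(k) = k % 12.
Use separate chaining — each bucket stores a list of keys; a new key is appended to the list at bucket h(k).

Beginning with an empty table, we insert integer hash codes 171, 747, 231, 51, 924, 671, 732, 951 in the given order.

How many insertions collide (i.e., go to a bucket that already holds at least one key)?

5

Insert 171: h=3, bucket 3 empty → new chain.
Insert 747: h=3, bucket 3 nonempty → append to chain.
Insert 231: h=3, bucket 3 nonempty → append to chain.
Insert 51: h=3, bucket 3 nonempty → append to chain.
Insert 924: h=0, bucket 0 empty → new chain.
Insert 671: h=11, bucket 11 empty → new chain.
Insert 732: h=0, bucket 0 nonempty → append to chain.
Insert 951: h=3, bucket 3 nonempty → append to chain.
Final buckets:
0: 924 -> 732
1: .
2: .
3: 171 -> 747 -> 231 -> 51 -> 951
4: .
5: .
6: .
7: .
8: .
9: .
10: .
11: 671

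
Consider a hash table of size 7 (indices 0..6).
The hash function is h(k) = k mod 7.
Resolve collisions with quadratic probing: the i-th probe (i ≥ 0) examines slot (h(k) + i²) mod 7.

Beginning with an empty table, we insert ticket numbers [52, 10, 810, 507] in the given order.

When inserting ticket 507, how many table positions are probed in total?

52 hashes to 3; slot 3 is free → place at 3.
10 hashes to 3; 3 taken → place at 4.
810 hashes to 5; slot 5 is free → place at 5.
507 hashes to 3; 3,4 taken → place at 0.
Table: [507, -, -, 52, 10, 810, -]

3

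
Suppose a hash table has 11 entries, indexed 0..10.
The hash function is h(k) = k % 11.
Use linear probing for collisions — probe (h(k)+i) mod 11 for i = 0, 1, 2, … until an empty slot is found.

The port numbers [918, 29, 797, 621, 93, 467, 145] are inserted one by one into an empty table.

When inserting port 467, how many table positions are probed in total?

6

918: h=5 => slot 5
29: h=7 => slot 7
797: h=5, probe 5,6 => slot 6
621: h=5, probe 5,6,7,8 => slot 8
93: h=5, probe 5,6,7,8,9 => slot 9
467: h=5, probe 5,6,7,8,9,10 => slot 10
145: h=2 => slot 2
Table: [—, —, 145, —, —, 918, 797, 29, 621, 93, 467]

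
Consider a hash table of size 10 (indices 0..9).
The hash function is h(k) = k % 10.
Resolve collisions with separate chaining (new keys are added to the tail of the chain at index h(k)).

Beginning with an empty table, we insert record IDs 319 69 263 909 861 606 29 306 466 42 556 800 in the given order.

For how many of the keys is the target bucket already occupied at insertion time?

6

Insert 319: h=9, bucket 9 empty → new chain.
Insert 69: h=9, bucket 9 nonempty → append to chain.
Insert 263: h=3, bucket 3 empty → new chain.
Insert 909: h=9, bucket 9 nonempty → append to chain.
Insert 861: h=1, bucket 1 empty → new chain.
Insert 606: h=6, bucket 6 empty → new chain.
Insert 29: h=9, bucket 9 nonempty → append to chain.
Insert 306: h=6, bucket 6 nonempty → append to chain.
Insert 466: h=6, bucket 6 nonempty → append to chain.
Insert 42: h=2, bucket 2 empty → new chain.
Insert 556: h=6, bucket 6 nonempty → append to chain.
Insert 800: h=0, bucket 0 empty → new chain.
Final buckets:
0: 800
1: 861
2: 42
3: 263
4: .
5: .
6: 606 -> 306 -> 466 -> 556
7: .
8: .
9: 319 -> 69 -> 909 -> 29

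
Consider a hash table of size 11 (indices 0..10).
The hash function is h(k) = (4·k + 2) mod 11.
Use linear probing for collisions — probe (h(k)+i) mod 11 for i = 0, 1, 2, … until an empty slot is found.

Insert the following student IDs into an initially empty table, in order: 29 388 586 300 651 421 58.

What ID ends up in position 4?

586

Insert 29: h=8, slot 8 empty -> index 8.
Insert 388: h=3, slot 3 empty -> index 3.
Insert 586: h=3, slot 3 occupied -> index 4.
Insert 300: h=3, slots 3,4 occupied -> index 5.
Insert 651: h=10, slot 10 empty -> index 10.
Insert 421: h=3, slots 3,4,5 occupied -> index 6.
Insert 58: h=3, slots 3,4,5,6 occupied -> index 7.
Table: [—, —, —, 388, 586, 300, 421, 58, 29, —, 651]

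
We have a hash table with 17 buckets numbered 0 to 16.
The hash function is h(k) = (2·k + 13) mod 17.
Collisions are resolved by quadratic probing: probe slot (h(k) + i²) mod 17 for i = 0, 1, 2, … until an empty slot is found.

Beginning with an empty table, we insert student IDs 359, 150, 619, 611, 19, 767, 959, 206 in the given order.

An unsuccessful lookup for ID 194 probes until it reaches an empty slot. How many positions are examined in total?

359 hashes to 0; slot 0 is free => place at 0.
150 hashes to 7; slot 7 is free => place at 7.
619 hashes to 10; slot 10 is free => place at 10.
611 hashes to 11; slot 11 is free => place at 11.
19 hashes to 0; 0 taken => place at 1.
767 hashes to 0; 0,1 taken => place at 4.
959 hashes to 10; 10,11 taken => place at 14.
206 hashes to 0; 0,1,4 taken => place at 9.
Table: [359, 19, -, -, 767, -, -, 150, -, 206, 619, 611, -, -, 959, -, -]
Lookup 194: h=10, probe 10,11,14,2 → slot 2 empty, not found.

4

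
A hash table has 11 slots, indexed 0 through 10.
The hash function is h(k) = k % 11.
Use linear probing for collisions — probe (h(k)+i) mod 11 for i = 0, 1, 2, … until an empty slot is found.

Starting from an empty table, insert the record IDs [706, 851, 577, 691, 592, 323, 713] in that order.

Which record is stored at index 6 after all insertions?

Insert 706: h=2, slot 2 empty -> index 2.
Insert 851: h=4, slot 4 empty -> index 4.
Insert 577: h=5, slot 5 empty -> index 5.
Insert 691: h=9, slot 9 empty -> index 9.
Insert 592: h=9, slot 9 occupied -> index 10.
Insert 323: h=4, slots 4,5 occupied -> index 6.
Insert 713: h=9, slots 9,10 occupied -> index 0.
Table: [713, ., 706, ., 851, 577, 323, ., ., 691, 592]

323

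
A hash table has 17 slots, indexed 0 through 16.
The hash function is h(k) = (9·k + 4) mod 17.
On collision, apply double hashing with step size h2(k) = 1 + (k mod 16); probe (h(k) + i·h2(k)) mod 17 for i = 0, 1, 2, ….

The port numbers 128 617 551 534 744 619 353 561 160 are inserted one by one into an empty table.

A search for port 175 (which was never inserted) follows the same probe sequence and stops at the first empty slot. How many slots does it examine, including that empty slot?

128 hashes to 0; slot 0 is free -> place at 0.
617 hashes to 15; slot 15 is free -> place at 15.
551 hashes to 16; slot 16 is free -> place at 16.
534 hashes to 16, h2=7; 16 taken -> place at 6.
744 hashes to 2; slot 2 is free -> place at 2.
619 hashes to 16, h2=12; 16 taken -> place at 11.
353 hashes to 2, h2=2; 2 taken -> place at 4.
561 hashes to 4, h2=2; 4,6 taken -> place at 8.
160 hashes to 16, h2=1; 16,0 taken -> place at 1.
Table: [128, 160, 744, —, 353, —, 534, —, 561, —, —, 619, —, —, —, 617, 551]
Lookup 175: h=15, h2=16, probe 15,14 → slot 14 empty, not found.

2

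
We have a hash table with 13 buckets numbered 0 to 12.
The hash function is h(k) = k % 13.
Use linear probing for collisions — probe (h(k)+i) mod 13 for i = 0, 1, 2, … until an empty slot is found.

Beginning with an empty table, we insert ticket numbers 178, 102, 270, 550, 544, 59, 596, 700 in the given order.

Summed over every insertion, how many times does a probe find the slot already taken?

6

178: h=9 => slot 9
102: h=11 => slot 11
270: h=10 => slot 10
550: h=4 => slot 4
544: h=11, probe 11,12 => slot 12
59: h=7 => slot 7
596: h=11, probe 11,12,0 => slot 0
700: h=11, probe 11,12,0,1 => slot 1
Table: [596, 700, -, -, 550, -, -, 59, -, 178, 270, 102, 544]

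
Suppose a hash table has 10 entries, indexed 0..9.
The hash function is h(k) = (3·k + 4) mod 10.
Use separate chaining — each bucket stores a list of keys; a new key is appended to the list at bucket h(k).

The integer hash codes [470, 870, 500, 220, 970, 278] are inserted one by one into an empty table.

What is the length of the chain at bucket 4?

5

470 → bucket 4
870 → bucket 4 (collision)
500 → bucket 4 (collision)
220 → bucket 4 (collision)
970 → bucket 4 (collision)
278 → bucket 8
Final buckets:
0: —
1: —
2: —
3: —
4: 470 -> 870 -> 500 -> 220 -> 970
5: —
6: —
7: —
8: 278
9: —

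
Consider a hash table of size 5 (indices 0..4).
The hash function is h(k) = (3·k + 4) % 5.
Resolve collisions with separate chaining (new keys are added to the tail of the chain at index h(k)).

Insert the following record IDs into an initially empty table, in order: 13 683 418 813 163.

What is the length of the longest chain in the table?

13 -> bucket 3
683 -> bucket 3 (collision)
418 -> bucket 3 (collision)
813 -> bucket 3 (collision)
163 -> bucket 3 (collision)
Final buckets:
0: —
1: —
2: —
3: 13 -> 683 -> 418 -> 813 -> 163
4: —

5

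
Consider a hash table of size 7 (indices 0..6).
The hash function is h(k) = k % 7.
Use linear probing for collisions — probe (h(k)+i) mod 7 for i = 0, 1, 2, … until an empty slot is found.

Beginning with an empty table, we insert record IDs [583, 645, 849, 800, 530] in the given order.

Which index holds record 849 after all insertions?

3

Insert 583: h=2, slot 2 empty => index 2.
Insert 645: h=1, slot 1 empty => index 1.
Insert 849: h=2, slot 2 occupied => index 3.
Insert 800: h=2, slots 2,3 occupied => index 4.
Insert 530: h=5, slot 5 empty => index 5.
Table: [-, 645, 583, 849, 800, 530, -]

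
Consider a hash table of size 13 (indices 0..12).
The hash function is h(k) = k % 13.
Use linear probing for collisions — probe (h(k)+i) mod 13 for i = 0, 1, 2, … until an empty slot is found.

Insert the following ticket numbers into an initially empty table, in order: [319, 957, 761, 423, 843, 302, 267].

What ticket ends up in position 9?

761

319 hashes to 7; slot 7 is free => place at 7.
957 hashes to 8; slot 8 is free => place at 8.
761 hashes to 7; 7,8 taken => place at 9.
423 hashes to 7; 7,8,9 taken => place at 10.
843 hashes to 11; slot 11 is free => place at 11.
302 hashes to 3; slot 3 is free => place at 3.
267 hashes to 7; 7,8,9,10,11 taken => place at 12.
Table: [., ., ., 302, ., ., ., 319, 957, 761, 423, 843, 267]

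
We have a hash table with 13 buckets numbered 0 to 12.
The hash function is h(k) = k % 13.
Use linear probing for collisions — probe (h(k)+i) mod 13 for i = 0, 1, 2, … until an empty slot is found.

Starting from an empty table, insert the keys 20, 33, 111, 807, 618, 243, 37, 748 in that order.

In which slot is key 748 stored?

0

20 hashes to 7; slot 7 is free → place at 7.
33 hashes to 7; 7 taken → place at 8.
111 hashes to 7; 7,8 taken → place at 9.
807 hashes to 1; slot 1 is free → place at 1.
618 hashes to 7; 7,8,9 taken → place at 10.
243 hashes to 9; 9,10 taken → place at 11.
37 hashes to 11; 11 taken → place at 12.
748 hashes to 7; 7,8,9,10,11,12 taken → place at 0.
Table: [748, 807, ., ., ., ., ., 20, 33, 111, 618, 243, 37]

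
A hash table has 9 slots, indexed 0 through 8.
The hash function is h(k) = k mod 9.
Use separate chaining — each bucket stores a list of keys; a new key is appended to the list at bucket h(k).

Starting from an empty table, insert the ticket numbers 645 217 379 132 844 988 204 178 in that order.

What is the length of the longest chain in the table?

645 → bucket 6
217 → bucket 1
379 → bucket 1 (collision)
132 → bucket 6 (collision)
844 → bucket 7
988 → bucket 7 (collision)
204 → bucket 6 (collision)
178 → bucket 7 (collision)
Final buckets:
0: ∅
1: 217 -> 379
2: ∅
3: ∅
4: ∅
5: ∅
6: 645 -> 132 -> 204
7: 844 -> 988 -> 178
8: ∅

3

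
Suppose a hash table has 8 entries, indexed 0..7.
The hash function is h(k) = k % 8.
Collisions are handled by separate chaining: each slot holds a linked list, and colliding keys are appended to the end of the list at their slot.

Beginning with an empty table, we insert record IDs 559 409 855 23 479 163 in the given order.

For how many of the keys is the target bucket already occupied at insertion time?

3

Insert 559: h=7, bucket 7 empty → new chain.
Insert 409: h=1, bucket 1 empty → new chain.
Insert 855: h=7, bucket 7 nonempty → append to chain.
Insert 23: h=7, bucket 7 nonempty → append to chain.
Insert 479: h=7, bucket 7 nonempty → append to chain.
Insert 163: h=3, bucket 3 empty → new chain.
Final buckets:
0: —
1: 409
2: —
3: 163
4: —
5: —
6: —
7: 559 -> 855 -> 23 -> 479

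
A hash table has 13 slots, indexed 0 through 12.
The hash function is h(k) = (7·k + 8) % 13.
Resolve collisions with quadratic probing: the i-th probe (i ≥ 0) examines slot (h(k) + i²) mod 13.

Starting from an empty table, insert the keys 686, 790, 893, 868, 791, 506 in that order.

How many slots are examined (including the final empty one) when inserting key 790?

2

686 hashes to 0; slot 0 is free => place at 0.
790 hashes to 0; 0 taken => place at 1.
893 hashes to 6; slot 6 is free => place at 6.
868 hashes to 0; 0,1 taken => place at 4.
791 hashes to 7; slot 7 is free => place at 7.
506 hashes to 1; 1 taken => place at 2.
Table: [686, 790, 506, -, 868, -, 893, 791, -, -, -, -, -]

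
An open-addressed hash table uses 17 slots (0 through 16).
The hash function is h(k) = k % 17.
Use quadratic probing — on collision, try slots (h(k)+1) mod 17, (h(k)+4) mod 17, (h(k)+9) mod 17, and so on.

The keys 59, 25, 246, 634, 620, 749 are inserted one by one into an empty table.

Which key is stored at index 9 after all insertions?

59 hashes to 8; slot 8 is free -> place at 8.
25 hashes to 8; 8 taken -> place at 9.
246 hashes to 8; 8,9 taken -> place at 12.
634 hashes to 5; slot 5 is free -> place at 5.
620 hashes to 8; 8,9,12 taken -> place at 0.
749 hashes to 1; slot 1 is free -> place at 1.
Table: [620, 749, -, -, -, 634, -, -, 59, 25, -, -, 246, -, -, -, -]

25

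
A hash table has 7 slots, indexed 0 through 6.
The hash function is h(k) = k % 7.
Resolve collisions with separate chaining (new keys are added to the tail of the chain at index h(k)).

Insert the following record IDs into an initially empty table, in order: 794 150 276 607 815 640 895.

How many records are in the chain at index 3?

794 → bucket 3
150 → bucket 3 (collision)
276 → bucket 3 (collision)
607 → bucket 5
815 → bucket 3 (collision)
640 → bucket 3 (collision)
895 → bucket 6
Final buckets:
0: .
1: .
2: .
3: 794 -> 150 -> 276 -> 815 -> 640
4: .
5: 607
6: 895

5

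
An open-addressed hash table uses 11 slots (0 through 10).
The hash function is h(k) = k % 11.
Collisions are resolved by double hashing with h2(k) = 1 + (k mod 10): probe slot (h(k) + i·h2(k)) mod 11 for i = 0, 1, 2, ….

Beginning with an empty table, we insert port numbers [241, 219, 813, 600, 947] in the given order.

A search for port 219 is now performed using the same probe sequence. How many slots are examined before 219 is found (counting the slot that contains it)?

2

241: h=10 → slot 10
219: h=10, h2=10, probe 10,9 → slot 9
813: h=10, h2=4, probe 10,3 → slot 3
600: h=6 → slot 6
947: h=1 → slot 1
Table: [∅, 947, ∅, 813, ∅, ∅, 600, ∅, ∅, 219, 241]
Lookup 219: h=10, h2=10, probe 10,9 → found at 9.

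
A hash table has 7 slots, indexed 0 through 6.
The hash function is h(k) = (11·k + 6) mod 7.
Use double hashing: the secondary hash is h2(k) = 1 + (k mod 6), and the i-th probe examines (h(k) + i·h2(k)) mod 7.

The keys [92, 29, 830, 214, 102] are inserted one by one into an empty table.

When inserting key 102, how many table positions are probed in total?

92 hashes to 3; slot 3 is free -> place at 3.
29 hashes to 3, h2=6; 3 taken -> place at 2.
830 hashes to 1; slot 1 is free -> place at 1.
214 hashes to 1, h2=5; 1 taken -> place at 6.
102 hashes to 1, h2=1; 1,2,3 taken -> place at 4.
Table: [_, 830, 29, 92, 102, _, 214]

4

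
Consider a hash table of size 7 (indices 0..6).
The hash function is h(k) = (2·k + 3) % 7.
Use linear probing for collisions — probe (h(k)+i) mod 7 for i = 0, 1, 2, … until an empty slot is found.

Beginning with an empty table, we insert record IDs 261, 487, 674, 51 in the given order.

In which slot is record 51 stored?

261: h=0 => slot 0
487: h=4 => slot 4
674: h=0, probe 0,1 => slot 1
51: h=0, probe 0,1,2 => slot 2
Table: [261, 674, 51, _, 487, _, _]

2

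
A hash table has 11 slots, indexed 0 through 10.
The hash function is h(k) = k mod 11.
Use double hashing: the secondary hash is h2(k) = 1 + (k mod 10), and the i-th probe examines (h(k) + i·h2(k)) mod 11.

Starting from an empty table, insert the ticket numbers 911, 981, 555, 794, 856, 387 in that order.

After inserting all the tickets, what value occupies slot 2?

911 hashes to 9; slot 9 is free => place at 9.
981 hashes to 2; slot 2 is free => place at 2.
555 hashes to 5; slot 5 is free => place at 5.
794 hashes to 2, h2=5; 2 taken => place at 7.
856 hashes to 9, h2=7; 9,5 taken => place at 1.
387 hashes to 2, h2=8; 2 taken => place at 10.
Table: [_, 856, 981, _, _, 555, _, 794, _, 911, 387]

981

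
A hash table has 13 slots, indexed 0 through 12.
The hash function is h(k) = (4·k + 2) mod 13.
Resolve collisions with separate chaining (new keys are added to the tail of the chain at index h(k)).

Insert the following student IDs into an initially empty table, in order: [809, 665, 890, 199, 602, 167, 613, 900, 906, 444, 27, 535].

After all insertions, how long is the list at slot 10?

4

809 → bucket 1
665 → bucket 10
890 → bucket 0
199 → bucket 5
602 → bucket 5 (collision)
167 → bucket 7
613 → bucket 10 (collision)
900 → bucket 1 (collision)
906 → bucket 12
444 → bucket 10 (collision)
27 → bucket 6
535 → bucket 10 (collision)
Final buckets:
0: 890
1: 809 -> 900
2: ∅
3: ∅
4: ∅
5: 199 -> 602
6: 27
7: 167
8: ∅
9: ∅
10: 665 -> 613 -> 444 -> 535
11: ∅
12: 906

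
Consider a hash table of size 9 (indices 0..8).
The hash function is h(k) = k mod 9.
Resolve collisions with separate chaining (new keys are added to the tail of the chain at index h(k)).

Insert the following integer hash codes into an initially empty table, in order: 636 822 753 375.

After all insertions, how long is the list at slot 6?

Insert 636: h=6, bucket 6 empty → new chain.
Insert 822: h=3, bucket 3 empty → new chain.
Insert 753: h=6, bucket 6 nonempty → append to chain.
Insert 375: h=6, bucket 6 nonempty → append to chain.
Final buckets:
0: _
1: _
2: _
3: 822
4: _
5: _
6: 636 -> 753 -> 375
7: _
8: _

3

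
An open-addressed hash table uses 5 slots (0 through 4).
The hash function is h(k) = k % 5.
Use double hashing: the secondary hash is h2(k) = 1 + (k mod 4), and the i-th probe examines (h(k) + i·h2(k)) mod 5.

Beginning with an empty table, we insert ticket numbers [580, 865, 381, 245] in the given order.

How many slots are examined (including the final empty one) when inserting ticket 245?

3

580: h=0 → slot 0
865: h=0, h2=2, probe 0,2 → slot 2
381: h=1 → slot 1
245: h=0, h2=2, probe 0,2,4 → slot 4
Table: [580, 381, 865, —, 245]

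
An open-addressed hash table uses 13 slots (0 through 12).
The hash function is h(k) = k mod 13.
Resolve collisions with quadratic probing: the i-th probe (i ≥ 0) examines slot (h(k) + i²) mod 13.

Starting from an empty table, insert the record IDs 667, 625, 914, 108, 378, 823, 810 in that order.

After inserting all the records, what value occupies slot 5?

914

Insert 667: h=4, slot 4 empty => index 4.
Insert 625: h=1, slot 1 empty => index 1.
Insert 914: h=4, slot 4 occupied => index 5.
Insert 108: h=4, slots 4,5 occupied => index 8.
Insert 378: h=1, slot 1 occupied => index 2.
Insert 823: h=4, slots 4,5,8 occupied => index 0.
Insert 810: h=4, slots 4,5,8,0 occupied => index 7.
Table: [823, 625, 378, ∅, 667, 914, ∅, 810, 108, ∅, ∅, ∅, ∅]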